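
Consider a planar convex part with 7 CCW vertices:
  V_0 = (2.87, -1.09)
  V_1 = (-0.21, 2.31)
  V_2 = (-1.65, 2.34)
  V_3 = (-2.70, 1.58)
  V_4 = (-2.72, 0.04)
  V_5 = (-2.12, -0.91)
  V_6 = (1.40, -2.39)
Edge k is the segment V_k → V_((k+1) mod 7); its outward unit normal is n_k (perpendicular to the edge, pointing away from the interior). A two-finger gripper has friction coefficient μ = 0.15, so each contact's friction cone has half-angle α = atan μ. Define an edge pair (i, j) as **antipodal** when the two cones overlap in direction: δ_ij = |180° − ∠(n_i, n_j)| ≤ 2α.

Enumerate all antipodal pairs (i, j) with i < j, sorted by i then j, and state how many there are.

count = 2; pairs: (0,4), (2,6)

α = atan 0.15 = 8.53°;  2α = 17.06°
n_0 = (+0.7411, +0.6714)
n_1 = (+0.0208, +0.9998)
n_2 = (-0.5863, +0.8101)
n_3 = (-0.9999, +0.0130)
n_4 = (-0.8455, -0.5340)
n_5 = (-0.3876, -0.9218)
n_6 = (+0.6625, -0.7491)
  (0,1): δ = 133.37°  ·
  (0,2): δ = 96.28°  ·
  (0,3): δ = 42.92°  ·
  (0,4): δ = 9.90°  ✓
  (0,5): δ = 25.02°  ·
  (0,6): δ = 89.32°  ·
  (1,2): δ = 142.91°  ·
  (1,3): δ = 89.55°  ·
  (1,4): δ = 56.53°  ·
  (1,5): δ = 21.61°  ·
  (1,6): δ = 42.68°  ·
  (2,3): δ = 126.64°  ·
  (2,4): δ = 93.62°  ·
  (2,5): δ = 58.70°  ·
  (2,6): δ = 5.59°  ✓
  (3,4): δ = 146.98°  ·
  (3,5): δ = 112.06°  ·
  (3,6): δ = 47.77°  ·
  (4,5): δ = 145.08°  ·
  (4,6): δ = 80.79°  ·
  (5,6): δ = 115.71°  ·
antipodal pairs: 2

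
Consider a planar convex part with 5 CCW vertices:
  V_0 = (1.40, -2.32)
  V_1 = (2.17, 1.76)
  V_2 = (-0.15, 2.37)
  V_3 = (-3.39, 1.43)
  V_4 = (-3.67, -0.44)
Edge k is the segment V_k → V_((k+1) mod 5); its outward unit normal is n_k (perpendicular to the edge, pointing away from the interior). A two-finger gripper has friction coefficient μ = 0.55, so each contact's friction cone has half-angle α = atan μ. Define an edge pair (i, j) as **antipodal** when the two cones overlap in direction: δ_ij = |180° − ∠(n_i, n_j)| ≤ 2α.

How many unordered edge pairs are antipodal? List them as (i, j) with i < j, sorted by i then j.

count = 3; pairs: (0,3), (1,4), (2,4)

α = atan 0.55 = 28.81°;  2α = 57.62°
n_0 = (+0.9827, -0.1855)
n_1 = (+0.2543, +0.9671)
n_2 = (-0.2786, +0.9604)
n_3 = (-0.9890, +0.1481)
n_4 = (-0.3477, -0.9376)
  (0,1): δ = 94.04°  ·
  (0,2): δ = 63.13°  ·
  (0,3): δ = 2.17°  ✓
  (0,4): δ = 80.34°  ·
  (1,2): δ = 149.09°  ·
  (1,3): δ = 83.78°  ·
  (1,4): δ = 5.61°  ✓
  (2,3): δ = 114.69°  ·
  (2,4): δ = 36.52°  ✓
  (3,4): δ = 101.83°  ·
antipodal pairs: 3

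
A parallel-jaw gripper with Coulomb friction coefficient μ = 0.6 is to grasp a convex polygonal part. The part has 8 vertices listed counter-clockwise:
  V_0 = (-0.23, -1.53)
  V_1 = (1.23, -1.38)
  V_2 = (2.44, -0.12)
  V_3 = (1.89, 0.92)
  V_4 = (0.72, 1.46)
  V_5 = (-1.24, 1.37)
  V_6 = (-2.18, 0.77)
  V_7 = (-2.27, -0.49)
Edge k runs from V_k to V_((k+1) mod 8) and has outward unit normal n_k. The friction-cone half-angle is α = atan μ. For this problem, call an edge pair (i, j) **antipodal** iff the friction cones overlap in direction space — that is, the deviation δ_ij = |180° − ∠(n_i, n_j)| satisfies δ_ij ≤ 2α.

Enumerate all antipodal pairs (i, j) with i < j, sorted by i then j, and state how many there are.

count = 11; pairs: (0,3), (0,4), (0,5), (1,4), (1,5), (1,6), (2,6), (2,7), (3,7), (4,7), (5,7)

α = atan 0.6 = 30.96°;  2α = 61.93°
n_0 = (+0.1022, -0.9948)
n_1 = (+0.7213, -0.6927)
n_2 = (+0.8840, +0.4675)
n_3 = (+0.4191, +0.9080)
n_4 = (-0.0459, +0.9989)
n_5 = (-0.5380, +0.8429)
n_6 = (-0.9975, +0.0712)
n_7 = (-0.4542, -0.8909)
  (0,1): δ = 139.71°  ·
  (0,2): δ = 67.99°  ·
  (0,3): δ = 30.64°  ✓
  (0,4): δ = 3.24°  ✓
  (0,5): δ = 26.68°  ✓
  (0,6): δ = 80.05°  ·
  (0,7): δ = 147.12°  ·
  (1,2): δ = 108.29°  ·
  (1,3): δ = 70.93°  ·
  (1,4): δ = 43.53°  ✓
  (1,5): δ = 13.61°  ✓
  (1,6): δ = 39.75°  ✓
  (1,7): δ = 106.83°  ·
  (2,3): δ = 142.65°  ·
  (2,4): δ = 115.24°  ·
  (2,5): δ = 85.32°  ·
  (2,6): δ = 31.96°  ✓
  (2,7): δ = 35.12°  ✓
  (3,4): δ = 152.60°  ·
  (3,5): δ = 122.67°  ·
  (3,6): δ = 69.31°  ·
  (3,7): δ = 2.24°  ✓
  (4,5): δ = 150.08°  ·
  (4,6): δ = 96.71°  ·
  (4,7): δ = 29.64°  ✓
  (5,6): δ = 126.64°  ·
  (5,7): δ = 59.56°  ✓
  (6,7): δ = 112.93°  ·
antipodal pairs: 11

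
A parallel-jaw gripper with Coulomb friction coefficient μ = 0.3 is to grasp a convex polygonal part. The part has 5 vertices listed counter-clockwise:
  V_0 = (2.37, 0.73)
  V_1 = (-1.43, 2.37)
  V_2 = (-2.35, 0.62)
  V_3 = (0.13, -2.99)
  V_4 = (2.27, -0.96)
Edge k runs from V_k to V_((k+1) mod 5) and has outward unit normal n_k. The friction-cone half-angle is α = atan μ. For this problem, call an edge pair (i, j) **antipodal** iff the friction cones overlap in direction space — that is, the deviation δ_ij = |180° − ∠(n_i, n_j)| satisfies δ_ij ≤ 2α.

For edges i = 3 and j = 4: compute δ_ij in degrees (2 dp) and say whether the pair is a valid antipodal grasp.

δ = 136.88°, invalid

α = atan 0.3 = 16.70°;  2α = 33.40°
edge 3: e_3 = (+2.14, +2.03);  n_3 = (+0.6882, -0.7255)
edge 4: e_4 = (+0.10, +1.69);  n_4 = (+0.9983, -0.0591)
∠(n_3, n_4) = 43.12°
δ = |180° − 43.12°| = 136.88°
136.88° > 2α = 33.40°  →  invalid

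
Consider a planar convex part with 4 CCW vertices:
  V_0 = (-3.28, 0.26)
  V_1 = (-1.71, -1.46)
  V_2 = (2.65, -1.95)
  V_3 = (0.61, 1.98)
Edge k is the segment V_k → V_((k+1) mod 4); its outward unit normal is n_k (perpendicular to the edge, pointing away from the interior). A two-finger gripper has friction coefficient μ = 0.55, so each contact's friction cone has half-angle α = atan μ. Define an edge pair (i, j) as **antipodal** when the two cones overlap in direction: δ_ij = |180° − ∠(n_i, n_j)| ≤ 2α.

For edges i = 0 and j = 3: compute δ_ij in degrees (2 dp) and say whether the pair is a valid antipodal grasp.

α = atan 0.55 = 28.81°;  2α = 57.62°
edge 0: e_0 = (+1.57, -1.72);  n_0 = (-0.7386, -0.6742)
edge 3: e_3 = (-3.89, -1.72);  n_3 = (-0.4044, +0.9146)
∠(n_0, n_3) = 108.54°
δ = |180° − 108.54°| = 71.46°
71.46° > 2α = 57.62°  →  invalid

δ = 71.46°, invalid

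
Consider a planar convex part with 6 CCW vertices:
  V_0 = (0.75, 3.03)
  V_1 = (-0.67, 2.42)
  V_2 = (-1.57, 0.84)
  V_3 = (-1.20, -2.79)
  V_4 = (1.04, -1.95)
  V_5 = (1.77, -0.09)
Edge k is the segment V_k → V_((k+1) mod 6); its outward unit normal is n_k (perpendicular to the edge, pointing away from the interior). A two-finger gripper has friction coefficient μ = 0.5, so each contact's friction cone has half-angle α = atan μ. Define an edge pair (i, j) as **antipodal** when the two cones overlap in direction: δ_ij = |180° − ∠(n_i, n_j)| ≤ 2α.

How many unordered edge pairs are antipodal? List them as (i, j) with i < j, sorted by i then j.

α = atan 0.5 = 26.57°;  2α = 53.13°
n_0 = (-0.3947, +0.9188)
n_1 = (-0.8689, +0.4950)
n_2 = (-0.9948, -0.1014)
n_3 = (+0.3511, -0.9363)
n_4 = (+0.9309, -0.3653)
n_5 = (+0.9505, +0.3107)
  (0,1): δ = 142.91°  ·
  (0,2): δ = 107.43°  ·
  (0,3): δ = 2.69°  ✓
  (0,4): δ = 45.32°  ✓
  (0,5): δ = 84.86°  ·
  (1,2): δ = 144.51°  ·
  (1,3): δ = 39.78°  ✓
  (1,4): δ = 8.24°  ✓
  (1,5): δ = 47.77°  ✓
  (2,3): δ = 75.26°  ·
  (2,4): δ = 27.25°  ✓
  (2,5): δ = 12.28°  ✓
  (3,4): δ = 131.98°  ·
  (3,5): δ = 92.45°  ·
  (4,5): δ = 140.47°  ·
antipodal pairs: 7

count = 7; pairs: (0,3), (0,4), (1,3), (1,4), (1,5), (2,4), (2,5)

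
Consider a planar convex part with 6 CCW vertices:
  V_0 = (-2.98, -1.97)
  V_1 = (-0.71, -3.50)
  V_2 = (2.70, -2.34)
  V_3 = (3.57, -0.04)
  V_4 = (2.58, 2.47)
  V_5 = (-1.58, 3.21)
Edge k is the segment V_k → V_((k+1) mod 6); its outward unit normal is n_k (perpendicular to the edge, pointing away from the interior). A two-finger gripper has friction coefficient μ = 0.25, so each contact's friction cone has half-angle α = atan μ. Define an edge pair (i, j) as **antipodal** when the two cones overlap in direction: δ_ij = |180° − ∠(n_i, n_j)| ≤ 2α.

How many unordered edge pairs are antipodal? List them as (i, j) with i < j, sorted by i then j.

α = atan 0.25 = 14.04°;  2α = 28.07°
n_0 = (-0.5589, -0.8292)
n_1 = (+0.3221, -0.9467)
n_2 = (+0.9353, -0.3538)
n_3 = (+0.9303, +0.3669)
n_4 = (+0.1751, +0.9845)
n_5 = (-0.9654, +0.2609)
  (0,1): δ = 127.23°  ·
  (0,2): δ = 76.74°  ·
  (0,3): δ = 34.49°  ·
  (0,4): δ = 23.89°  ✓
  (0,5): δ = 108.86°  ·
  (1,2): δ = 129.51°  ·
  (1,3): δ = 87.26°  ·
  (1,4): δ = 28.87°  ·
  (1,5): δ = 56.09°  ·
  (2,3): δ = 137.75°  ·
  (2,4): δ = 79.37°  ·
  (2,5): δ = 5.60°  ✓
  (3,4): δ = 121.61°  ·
  (3,5): δ = 36.65°  ·
  (4,5): δ = 95.04°  ·
antipodal pairs: 2

count = 2; pairs: (0,4), (2,5)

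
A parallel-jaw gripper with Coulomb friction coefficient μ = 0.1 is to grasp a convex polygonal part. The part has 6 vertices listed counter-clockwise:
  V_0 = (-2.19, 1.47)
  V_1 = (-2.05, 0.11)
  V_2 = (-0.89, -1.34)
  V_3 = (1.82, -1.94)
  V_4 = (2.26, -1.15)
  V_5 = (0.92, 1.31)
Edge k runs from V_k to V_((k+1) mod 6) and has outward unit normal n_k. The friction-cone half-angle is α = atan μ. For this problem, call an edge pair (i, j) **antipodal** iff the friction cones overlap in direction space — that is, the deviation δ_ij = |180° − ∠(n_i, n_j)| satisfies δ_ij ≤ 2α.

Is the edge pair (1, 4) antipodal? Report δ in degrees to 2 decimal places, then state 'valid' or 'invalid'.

δ = 10.08°, valid

α = atan 0.1 = 5.71°;  2α = 11.42°
edge 1: e_1 = (+1.16, -1.45);  n_1 = (-0.7809, -0.6247)
edge 4: e_4 = (-1.34, +2.46);  n_4 = (+0.8782, +0.4784)
∠(n_1, n_4) = 169.92°
δ = |180° − 169.92°| = 10.08°
10.08° ≤ 2α = 11.42°  →  valid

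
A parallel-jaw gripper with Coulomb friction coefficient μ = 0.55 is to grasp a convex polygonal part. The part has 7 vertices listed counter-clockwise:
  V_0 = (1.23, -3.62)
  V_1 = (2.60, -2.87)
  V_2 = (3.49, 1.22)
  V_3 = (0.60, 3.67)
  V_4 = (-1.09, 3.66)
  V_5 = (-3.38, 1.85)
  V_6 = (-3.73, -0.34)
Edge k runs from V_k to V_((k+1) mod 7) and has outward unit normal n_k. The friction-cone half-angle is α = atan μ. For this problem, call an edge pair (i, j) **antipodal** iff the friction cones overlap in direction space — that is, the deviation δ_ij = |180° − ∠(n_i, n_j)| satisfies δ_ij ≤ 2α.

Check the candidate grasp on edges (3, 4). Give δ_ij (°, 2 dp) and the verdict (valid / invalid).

δ = 142.02°, invalid

α = atan 0.55 = 28.81°;  2α = 57.62°
edge 3: e_3 = (-1.69, -0.01);  n_3 = (-0.0059, +1.0000)
edge 4: e_4 = (-2.29, -1.81);  n_4 = (-0.6201, +0.7845)
∠(n_3, n_4) = 37.98°
δ = |180° − 37.98°| = 142.02°
142.02° > 2α = 57.62°  →  invalid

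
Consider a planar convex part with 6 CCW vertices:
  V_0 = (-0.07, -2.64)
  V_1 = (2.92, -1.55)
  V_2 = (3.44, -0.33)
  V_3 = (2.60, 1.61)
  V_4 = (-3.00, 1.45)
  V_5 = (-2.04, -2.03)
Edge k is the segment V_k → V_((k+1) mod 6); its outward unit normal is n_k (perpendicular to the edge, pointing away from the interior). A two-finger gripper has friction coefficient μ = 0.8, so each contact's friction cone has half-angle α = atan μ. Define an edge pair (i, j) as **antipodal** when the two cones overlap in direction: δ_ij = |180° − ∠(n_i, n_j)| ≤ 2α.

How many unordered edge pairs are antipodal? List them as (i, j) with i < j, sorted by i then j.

count = 7; pairs: (0,3), (1,3), (1,4), (2,4), (2,5), (3,4), (3,5)

α = atan 0.8 = 38.66°;  2α = 77.32°
n_0 = (+0.3425, -0.9395)
n_1 = (+0.9199, -0.3921)
n_2 = (+0.9177, +0.3973)
n_3 = (-0.0286, +0.9996)
n_4 = (-0.9640, -0.2659)
n_5 = (-0.2958, -0.9553)
  (0,1): δ = 133.11°  ·
  (0,2): δ = 86.62°  ·
  (0,3): δ = 18.39°  ✓
  (0,4): δ = 85.39°  ·
  (0,5): δ = 142.77°  ·
  (1,2): δ = 133.50°  ·
  (1,3): δ = 65.28°  ✓
  (1,4): δ = 38.51°  ✓
  (1,5): δ = 95.88°  ·
  (2,3): δ = 111.78°  ·
  (2,4): δ = 7.99°  ✓
  (2,5): δ = 49.38°  ✓
  (3,4): δ = 76.21°  ✓
  (3,5): δ = 18.84°  ✓
  (4,5): δ = 122.63°  ·
antipodal pairs: 7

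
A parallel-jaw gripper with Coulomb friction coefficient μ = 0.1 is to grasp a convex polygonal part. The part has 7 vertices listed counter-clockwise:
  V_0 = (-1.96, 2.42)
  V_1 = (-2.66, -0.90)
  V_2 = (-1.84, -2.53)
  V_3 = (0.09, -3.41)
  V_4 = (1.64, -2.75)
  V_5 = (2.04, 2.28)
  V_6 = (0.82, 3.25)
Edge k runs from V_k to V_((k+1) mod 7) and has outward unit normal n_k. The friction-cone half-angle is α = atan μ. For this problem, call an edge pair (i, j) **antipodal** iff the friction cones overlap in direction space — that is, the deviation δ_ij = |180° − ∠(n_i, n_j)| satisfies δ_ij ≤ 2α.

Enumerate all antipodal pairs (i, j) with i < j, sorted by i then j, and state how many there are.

α = atan 0.1 = 5.71°;  2α = 11.42°
n_0 = (-0.9785, +0.2063)
n_1 = (-0.8933, -0.4494)
n_2 = (-0.4149, -0.9099)
n_3 = (+0.3918, -0.9201)
n_4 = (+0.9969, -0.0793)
n_5 = (+0.6223, +0.7827)
n_6 = (-0.2861, +0.9582)
  (0,1): δ = 141.39°  ·
  (0,2): δ = 102.60°  ·
  (0,3): δ = 55.03°  ·
  (0,4): δ = 7.36°  ✓
  (0,5): δ = 63.42°  ·
  (0,6): δ = 118.53°  ·
  (1,2): δ = 141.22°  ·
  (1,3): δ = 93.64°  ·
  (1,4): δ = 31.25°  ·
  (1,5): δ = 24.81°  ·
  (1,6): δ = 79.92°  ·
  (2,3): δ = 132.42°  ·
  (2,4): δ = 70.04°  ·
  (2,5): δ = 13.98°  ·
  (2,6): δ = 41.13°  ·
  (3,4): δ = 117.61°  ·
  (3,5): δ = 61.55°  ·
  (3,6): δ = 6.44°  ✓
  (4,5): δ = 123.94°  ·
  (4,6): δ = 68.83°  ·
  (5,6): δ = 124.89°  ·
antipodal pairs: 2

count = 2; pairs: (0,4), (3,6)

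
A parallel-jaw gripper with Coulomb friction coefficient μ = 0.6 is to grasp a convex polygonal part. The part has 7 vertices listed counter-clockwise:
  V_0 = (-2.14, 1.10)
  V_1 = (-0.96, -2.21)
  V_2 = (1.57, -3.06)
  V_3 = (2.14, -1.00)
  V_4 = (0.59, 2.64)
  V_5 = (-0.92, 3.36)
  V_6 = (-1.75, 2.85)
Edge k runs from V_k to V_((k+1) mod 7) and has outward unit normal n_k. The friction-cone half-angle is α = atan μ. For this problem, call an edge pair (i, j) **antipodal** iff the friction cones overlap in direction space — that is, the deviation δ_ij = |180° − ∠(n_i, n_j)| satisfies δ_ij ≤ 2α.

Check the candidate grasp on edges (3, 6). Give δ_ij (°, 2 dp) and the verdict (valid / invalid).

δ = 35.63°, valid

α = atan 0.6 = 30.96°;  2α = 61.93°
edge 3: e_3 = (-1.55, +3.64);  n_3 = (+0.9201, +0.3918)
edge 6: e_6 = (-0.39, -1.75);  n_6 = (-0.9761, +0.2175)
∠(n_3, n_6) = 144.37°
δ = |180° − 144.37°| = 35.63°
35.63° ≤ 2α = 61.93°  →  valid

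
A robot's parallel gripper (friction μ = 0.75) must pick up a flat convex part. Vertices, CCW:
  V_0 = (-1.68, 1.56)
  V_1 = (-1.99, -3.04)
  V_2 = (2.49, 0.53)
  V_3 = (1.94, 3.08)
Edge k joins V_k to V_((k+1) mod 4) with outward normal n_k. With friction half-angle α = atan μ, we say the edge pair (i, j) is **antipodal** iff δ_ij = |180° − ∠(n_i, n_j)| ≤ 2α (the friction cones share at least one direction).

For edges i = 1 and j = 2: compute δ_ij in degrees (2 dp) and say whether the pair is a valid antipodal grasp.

δ = 116.38°, invalid

α = atan 0.75 = 36.87°;  2α = 73.74°
edge 1: e_1 = (+4.48, +3.57);  n_1 = (+0.6232, -0.7821)
edge 2: e_2 = (-0.55, +2.55);  n_2 = (+0.9775, +0.2108)
∠(n_1, n_2) = 63.62°
δ = |180° − 63.62°| = 116.38°
116.38° > 2α = 73.74°  →  invalid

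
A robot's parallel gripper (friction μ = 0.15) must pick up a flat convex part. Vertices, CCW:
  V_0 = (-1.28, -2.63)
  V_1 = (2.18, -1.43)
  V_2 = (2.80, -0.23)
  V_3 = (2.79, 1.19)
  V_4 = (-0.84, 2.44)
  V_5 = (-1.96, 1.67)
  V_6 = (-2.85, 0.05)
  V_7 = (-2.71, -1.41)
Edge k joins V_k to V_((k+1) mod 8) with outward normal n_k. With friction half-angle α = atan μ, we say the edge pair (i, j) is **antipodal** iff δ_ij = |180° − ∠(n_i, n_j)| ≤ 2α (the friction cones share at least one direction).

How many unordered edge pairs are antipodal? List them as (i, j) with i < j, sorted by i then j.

α = atan 0.15 = 8.53°;  2α = 17.06°
n_0 = (+0.3277, -0.9448)
n_1 = (+0.8884, -0.4590)
n_2 = (+1.0000, +0.0070)
n_3 = (+0.3256, +0.9455)
n_4 = (-0.5665, +0.8240)
n_5 = (-0.8764, +0.4815)
n_6 = (-0.9954, -0.0955)
n_7 = (-0.6490, -0.7608)
  (0,1): δ = 136.45°  ·
  (0,2): δ = 108.72°  ·
  (0,3): δ = 38.13°  ·
  (0,4): δ = 15.38°  ✓
  (0,5): δ = 42.09°  ·
  (0,6): δ = 76.35°  ·
  (0,7): δ = 120.40°  ·
  (1,2): δ = 152.27°  ·
  (1,3): δ = 81.68°  ·
  (1,4): δ = 28.17°  ·
  (1,5): δ = 1.46°  ✓
  (1,6): δ = 32.80°  ·
  (1,7): δ = 76.85°  ·
  (2,3): δ = 109.40°  ·
  (2,4): δ = 55.89°  ·
  (2,5): δ = 29.19°  ·
  (2,6): δ = 5.07°  ✓
  (2,7): δ = 49.13°  ·
  (3,4): δ = 126.49°  ·
  (3,5): δ = 99.78°  ·
  (3,6): δ = 65.52°  ·
  (3,7): δ = 21.47°  ·
  (4,5): δ = 153.29°  ·
  (4,6): δ = 119.03°  ·
  (4,7): δ = 74.98°  ·
  (5,6): δ = 145.74°  ·
  (5,7): δ = 101.69°  ·
  (6,7): δ = 135.95°  ·
antipodal pairs: 3

count = 3; pairs: (0,4), (1,5), (2,6)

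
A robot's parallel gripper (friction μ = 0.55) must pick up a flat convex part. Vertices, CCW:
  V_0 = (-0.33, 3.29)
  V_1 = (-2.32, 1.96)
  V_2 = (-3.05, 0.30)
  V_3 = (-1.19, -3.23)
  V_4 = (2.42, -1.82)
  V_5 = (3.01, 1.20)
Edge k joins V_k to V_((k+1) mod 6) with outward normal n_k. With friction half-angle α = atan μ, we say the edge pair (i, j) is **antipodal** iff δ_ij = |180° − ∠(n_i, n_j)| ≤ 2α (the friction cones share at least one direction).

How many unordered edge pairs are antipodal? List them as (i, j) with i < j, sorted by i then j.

α = atan 0.55 = 28.81°;  2α = 57.62°
n_0 = (-0.5557, +0.8314)
n_1 = (-0.9154, +0.4026)
n_2 = (-0.8847, -0.4662)
n_3 = (+0.3638, -0.9315)
n_4 = (+0.9814, -0.1917)
n_5 = (+0.5305, +0.8477)
  (0,1): δ = 147.49°  ·
  (0,2): δ = 95.97°  ·
  (0,3): δ = 12.42°  ✓
  (0,4): δ = 45.19°  ✓
  (0,5): δ = 114.21°  ·
  (1,2): δ = 128.48°  ·
  (1,3): δ = 44.93°  ✓
  (1,4): δ = 12.68°  ✓
  (1,5): δ = 81.70°  ·
  (2,3): δ = 96.45°  ·
  (2,4): δ = 38.84°  ✓
  (2,5): δ = 30.18°  ✓
  (3,4): δ = 122.39°  ·
  (3,5): δ = 53.37°  ✓
  (4,5): δ = 110.98°  ·
antipodal pairs: 7

count = 7; pairs: (0,3), (0,4), (1,3), (1,4), (2,4), (2,5), (3,5)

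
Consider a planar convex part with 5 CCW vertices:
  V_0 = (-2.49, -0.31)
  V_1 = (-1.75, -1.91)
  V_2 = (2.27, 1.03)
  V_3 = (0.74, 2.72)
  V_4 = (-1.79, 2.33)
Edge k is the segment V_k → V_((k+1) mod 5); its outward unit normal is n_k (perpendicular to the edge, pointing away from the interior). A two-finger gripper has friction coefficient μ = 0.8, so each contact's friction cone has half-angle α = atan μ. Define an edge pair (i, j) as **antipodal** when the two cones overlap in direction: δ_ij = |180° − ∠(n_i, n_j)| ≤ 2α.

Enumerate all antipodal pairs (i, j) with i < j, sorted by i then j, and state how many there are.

α = atan 0.8 = 38.66°;  2α = 77.32°
n_0 = (-0.9076, -0.4198)
n_1 = (+0.5903, -0.8072)
n_2 = (+0.7413, +0.6711)
n_3 = (-0.1524, +0.9883)
n_4 = (-0.9666, +0.2563)
  (0,1): δ = 78.64°  ·
  (0,2): δ = 17.33°  ✓
  (0,3): δ = 73.94°  ✓
  (0,4): δ = 140.33°  ·
  (1,2): δ = 84.02°  ·
  (1,3): δ = 27.42°  ✓
  (1,4): δ = 38.97°  ✓
  (2,3): δ = 123.39°  ·
  (2,4): δ = 57.01°  ✓
  (3,4): δ = 113.61°  ·
antipodal pairs: 5

count = 5; pairs: (0,2), (0,3), (1,3), (1,4), (2,4)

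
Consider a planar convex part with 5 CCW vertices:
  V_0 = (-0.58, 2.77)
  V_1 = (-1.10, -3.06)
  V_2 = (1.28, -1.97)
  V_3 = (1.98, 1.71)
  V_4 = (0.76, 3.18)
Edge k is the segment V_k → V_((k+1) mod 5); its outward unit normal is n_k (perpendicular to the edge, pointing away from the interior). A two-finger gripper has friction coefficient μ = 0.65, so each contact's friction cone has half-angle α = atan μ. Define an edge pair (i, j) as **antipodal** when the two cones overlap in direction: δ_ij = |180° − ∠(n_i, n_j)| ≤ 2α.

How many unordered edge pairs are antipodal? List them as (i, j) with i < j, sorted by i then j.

count = 5; pairs: (0,1), (0,2), (0,3), (1,4), (2,4)

α = atan 0.65 = 33.02°;  2α = 66.05°
n_0 = (-0.9960, +0.0888)
n_1 = (+0.4164, -0.9092)
n_2 = (+0.9824, -0.1869)
n_3 = (+0.7695, +0.6386)
n_4 = (-0.2926, +0.9562)
  (0,1): δ = 60.30°  ✓
  (0,2): δ = 5.67°  ✓
  (0,3): δ = 44.79°  ✓
  (0,4): δ = 112.11°  ·
  (1,2): δ = 125.38°  ·
  (1,3): δ = 74.92°  ·
  (1,4): δ = 7.59°  ✓
  (2,3): δ = 129.54°  ·
  (2,4): δ = 62.22°  ✓
  (3,4): δ = 112.68°  ·
antipodal pairs: 5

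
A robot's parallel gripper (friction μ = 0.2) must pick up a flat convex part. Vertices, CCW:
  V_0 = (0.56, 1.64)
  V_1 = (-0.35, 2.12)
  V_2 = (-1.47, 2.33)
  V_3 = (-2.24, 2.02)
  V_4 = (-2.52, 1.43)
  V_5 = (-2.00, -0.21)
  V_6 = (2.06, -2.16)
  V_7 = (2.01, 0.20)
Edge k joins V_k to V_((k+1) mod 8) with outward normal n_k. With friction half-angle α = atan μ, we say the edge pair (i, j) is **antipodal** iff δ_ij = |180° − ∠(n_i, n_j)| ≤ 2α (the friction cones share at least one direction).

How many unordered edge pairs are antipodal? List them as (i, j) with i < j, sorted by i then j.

count = 4; pairs: (0,5), (1,5), (4,6), (5,7)

α = atan 0.2 = 11.31°;  2α = 22.62°
n_0 = (+0.4665, +0.8845)
n_1 = (+0.1843, +0.9829)
n_2 = (-0.3735, +0.9276)
n_3 = (-0.9034, +0.4287)
n_4 = (-0.9532, -0.3022)
n_5 = (-0.4329, -0.9014)
n_6 = (+0.9998, +0.0212)
n_7 = (+0.7047, +0.7095)
  (0,1): δ = 162.81°  ·
  (0,2): δ = 130.26°  ·
  (0,3): δ = 87.58°  ·
  (0,4): δ = 44.60°  ·
  (0,5): δ = 2.16°  ✓
  (0,6): δ = 119.02°  ·
  (0,7): δ = 163.01°  ·
  (1,2): δ = 147.45°  ·
  (1,3): δ = 104.77°  ·
  (1,4): δ = 61.79°  ·
  (1,5): δ = 15.04°  ✓
  (1,6): δ = 101.83°  ·
  (1,7): δ = 145.82°  ·
  (2,3): δ = 137.32°  ·
  (2,4): δ = 94.34°  ·
  (2,5): δ = 47.58°  ·
  (2,6): δ = 69.28°  ·
  (2,7): δ = 113.27°  ·
  (3,4): δ = 137.02°  ·
  (3,5): δ = 90.27°  ·
  (3,6): δ = 26.60°  ·
  (3,7): δ = 70.59°  ·
  (4,5): δ = 133.25°  ·
  (4,6): δ = 16.38°  ✓
  (4,7): δ = 27.61°  ·
  (5,6): δ = 63.13°  ·
  (5,7): δ = 19.15°  ✓
  (6,7): δ = 136.02°  ·
antipodal pairs: 4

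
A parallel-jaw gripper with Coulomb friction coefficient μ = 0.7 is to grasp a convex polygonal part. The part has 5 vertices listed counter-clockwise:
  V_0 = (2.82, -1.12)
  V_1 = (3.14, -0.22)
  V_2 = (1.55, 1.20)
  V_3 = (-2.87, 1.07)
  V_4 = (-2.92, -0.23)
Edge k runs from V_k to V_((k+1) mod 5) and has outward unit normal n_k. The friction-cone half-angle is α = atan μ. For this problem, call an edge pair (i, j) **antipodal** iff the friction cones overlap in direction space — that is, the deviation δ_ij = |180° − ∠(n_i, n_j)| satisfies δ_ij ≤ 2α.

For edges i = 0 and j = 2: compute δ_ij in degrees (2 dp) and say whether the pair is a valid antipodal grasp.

α = atan 0.7 = 34.99°;  2α = 69.98°
edge 0: e_0 = (+0.32, +0.90);  n_0 = (+0.9422, -0.3350)
edge 2: e_2 = (-4.42, -0.13);  n_2 = (-0.0294, +0.9996)
∠(n_0, n_2) = 111.26°
δ = |180° − 111.26°| = 68.74°
68.74° ≤ 2α = 69.98°  →  valid

δ = 68.74°, valid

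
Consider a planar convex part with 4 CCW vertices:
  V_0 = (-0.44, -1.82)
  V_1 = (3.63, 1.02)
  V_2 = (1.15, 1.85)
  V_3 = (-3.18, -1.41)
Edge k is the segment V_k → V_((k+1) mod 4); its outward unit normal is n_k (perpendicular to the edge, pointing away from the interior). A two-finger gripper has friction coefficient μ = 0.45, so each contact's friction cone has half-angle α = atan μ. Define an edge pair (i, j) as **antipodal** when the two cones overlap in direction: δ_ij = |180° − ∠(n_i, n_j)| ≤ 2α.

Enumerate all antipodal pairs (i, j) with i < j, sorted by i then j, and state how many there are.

count = 3; pairs: (0,2), (1,3), (2,3)

α = atan 0.45 = 24.23°;  2α = 48.46°
n_0 = (+0.5722, -0.8201)
n_1 = (+0.3174, +0.9483)
n_2 = (-0.6015, +0.7989)
n_3 = (-0.1480, -0.9890)
  (0,1): δ = 53.41°  ·
  (0,2): δ = 2.07°  ✓
  (0,3): δ = 136.58°  ·
  (1,2): δ = 124.52°  ·
  (1,3): δ = 9.99°  ✓
  (2,3): δ = 45.49°  ✓
antipodal pairs: 3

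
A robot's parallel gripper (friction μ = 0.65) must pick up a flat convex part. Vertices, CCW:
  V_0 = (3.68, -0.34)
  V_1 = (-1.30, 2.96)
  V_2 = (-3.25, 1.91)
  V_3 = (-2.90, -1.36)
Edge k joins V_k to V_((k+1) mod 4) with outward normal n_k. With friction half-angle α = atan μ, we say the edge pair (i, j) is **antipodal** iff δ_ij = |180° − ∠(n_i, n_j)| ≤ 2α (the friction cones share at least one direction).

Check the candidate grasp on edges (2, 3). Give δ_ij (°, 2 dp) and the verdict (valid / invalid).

δ = 87.30°, invalid

α = atan 0.65 = 33.02°;  2α = 66.05°
edge 2: e_2 = (+0.35, -3.27);  n_2 = (-0.9943, -0.1064)
edge 3: e_3 = (+6.58, +1.02);  n_3 = (+0.1532, -0.9882)
∠(n_2, n_3) = 92.70°
δ = |180° − 92.70°| = 87.30°
87.30° > 2α = 66.05°  →  invalid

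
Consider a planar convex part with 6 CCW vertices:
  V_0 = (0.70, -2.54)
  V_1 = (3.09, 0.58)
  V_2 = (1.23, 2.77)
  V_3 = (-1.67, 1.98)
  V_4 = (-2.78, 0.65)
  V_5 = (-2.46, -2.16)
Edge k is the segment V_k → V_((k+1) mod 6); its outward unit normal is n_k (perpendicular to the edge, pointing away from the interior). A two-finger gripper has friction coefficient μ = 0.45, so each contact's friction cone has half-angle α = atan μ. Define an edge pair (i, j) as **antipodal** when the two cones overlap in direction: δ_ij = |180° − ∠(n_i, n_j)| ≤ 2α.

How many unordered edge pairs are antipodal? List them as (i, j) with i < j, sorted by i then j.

count = 6; pairs: (0,2), (0,3), (0,4), (1,4), (1,5), (2,5)

α = atan 0.45 = 24.23°;  2α = 48.46°
n_0 = (+0.7939, -0.6081)
n_1 = (+0.7622, +0.6473)
n_2 = (-0.2628, +0.9648)
n_3 = (-0.7677, +0.6408)
n_4 = (-0.9936, -0.1131)
n_5 = (-0.1194, -0.9928)
  (0,1): δ = 102.21°  ·
  (0,2): δ = 37.31°  ✓
  (0,3): δ = 2.39°  ✓
  (0,4): δ = 43.95°  ✓
  (0,5): δ = 120.60°  ·
  (1,2): δ = 115.10°  ·
  (1,3): δ = 80.19°  ·
  (1,4): δ = 33.84°  ✓
  (1,5): δ = 42.80°  ✓
  (2,3): δ = 145.09°  ·
  (2,4): δ = 98.74°  ·
  (2,5): δ = 22.10°  ✓
  (3,4): δ = 133.66°  ·
  (3,5): δ = 57.01°  ·
  (4,5): δ = 103.35°  ·
antipodal pairs: 6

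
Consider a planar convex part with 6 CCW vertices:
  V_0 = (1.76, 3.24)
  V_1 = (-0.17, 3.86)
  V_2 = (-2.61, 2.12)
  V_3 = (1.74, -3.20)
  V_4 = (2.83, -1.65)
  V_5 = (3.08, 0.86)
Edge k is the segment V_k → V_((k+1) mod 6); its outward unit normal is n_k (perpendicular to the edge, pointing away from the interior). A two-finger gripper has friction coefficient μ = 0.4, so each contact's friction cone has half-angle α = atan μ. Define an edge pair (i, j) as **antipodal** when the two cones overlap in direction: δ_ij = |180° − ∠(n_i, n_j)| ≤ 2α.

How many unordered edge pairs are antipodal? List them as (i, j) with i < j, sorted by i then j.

α = atan 0.4 = 21.80°;  2α = 43.60°
n_0 = (+0.3058, +0.9521)
n_1 = (-0.5806, +0.8142)
n_2 = (-0.7742, -0.6330)
n_3 = (+0.8180, -0.5752)
n_4 = (+0.9951, -0.0991)
n_5 = (+0.8745, +0.4850)
  (0,1): δ = 126.70°  ·
  (0,2): δ = 32.92°  ✓
  (0,3): δ = 72.69°  ·
  (0,4): δ = 102.12°  ·
  (0,5): δ = 136.82°  ·
  (1,2): δ = 86.22°  ·
  (1,3): δ = 19.39°  ✓
  (1,4): δ = 48.82°  ·
  (1,5): δ = 83.52°  ·
  (2,3): δ = 74.39°  ·
  (2,4): δ = 44.96°  ·
  (2,5): δ = 10.26°  ✓
  (3,4): δ = 150.57°  ·
  (3,5): δ = 115.87°  ·
  (4,5): δ = 145.30°  ·
antipodal pairs: 3

count = 3; pairs: (0,2), (1,3), (2,5)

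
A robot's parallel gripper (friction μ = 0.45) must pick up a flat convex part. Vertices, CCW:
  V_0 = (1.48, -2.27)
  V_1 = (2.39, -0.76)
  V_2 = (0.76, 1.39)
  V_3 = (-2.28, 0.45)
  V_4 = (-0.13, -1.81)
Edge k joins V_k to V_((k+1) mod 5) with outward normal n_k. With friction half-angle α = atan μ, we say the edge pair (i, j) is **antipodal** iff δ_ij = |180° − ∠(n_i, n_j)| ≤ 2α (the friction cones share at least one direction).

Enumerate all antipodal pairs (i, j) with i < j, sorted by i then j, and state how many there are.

α = atan 0.45 = 24.23°;  2α = 48.46°
n_0 = (+0.8565, -0.5162)
n_1 = (+0.7969, +0.6041)
n_2 = (-0.2954, +0.9554)
n_3 = (-0.7245, -0.6893)
n_4 = (-0.2747, -0.9615)
  (0,1): δ = 111.76°  ·
  (0,2): δ = 41.74°  ✓
  (0,3): δ = 74.65°  ·
  (0,4): δ = 105.13°  ·
  (1,2): δ = 109.99°  ·
  (1,3): δ = 6.40°  ✓
  (1,4): δ = 36.89°  ✓
  (2,3): δ = 63.61°  ·
  (2,4): δ = 33.13°  ✓
  (3,4): δ = 149.52°  ·
antipodal pairs: 4

count = 4; pairs: (0,2), (1,3), (1,4), (2,4)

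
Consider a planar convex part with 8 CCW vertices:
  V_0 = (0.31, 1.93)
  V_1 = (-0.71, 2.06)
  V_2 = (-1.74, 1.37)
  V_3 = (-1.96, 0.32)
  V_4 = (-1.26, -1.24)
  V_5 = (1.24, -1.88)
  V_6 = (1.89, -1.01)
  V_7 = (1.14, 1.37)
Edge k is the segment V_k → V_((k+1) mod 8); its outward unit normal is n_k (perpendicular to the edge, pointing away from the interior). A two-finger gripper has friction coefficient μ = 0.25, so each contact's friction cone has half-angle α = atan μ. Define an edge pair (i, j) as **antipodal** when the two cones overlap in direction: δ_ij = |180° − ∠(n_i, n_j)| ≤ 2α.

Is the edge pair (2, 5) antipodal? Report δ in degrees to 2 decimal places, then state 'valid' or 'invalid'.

δ = 24.93°, valid

α = atan 0.25 = 14.04°;  2α = 28.07°
edge 2: e_2 = (-0.22, -1.05);  n_2 = (-0.9787, +0.2051)
edge 5: e_5 = (+0.65, +0.87);  n_5 = (+0.8011, -0.5985)
∠(n_2, n_5) = 155.07°
δ = |180° − 155.07°| = 24.93°
24.93° ≤ 2α = 28.07°  →  valid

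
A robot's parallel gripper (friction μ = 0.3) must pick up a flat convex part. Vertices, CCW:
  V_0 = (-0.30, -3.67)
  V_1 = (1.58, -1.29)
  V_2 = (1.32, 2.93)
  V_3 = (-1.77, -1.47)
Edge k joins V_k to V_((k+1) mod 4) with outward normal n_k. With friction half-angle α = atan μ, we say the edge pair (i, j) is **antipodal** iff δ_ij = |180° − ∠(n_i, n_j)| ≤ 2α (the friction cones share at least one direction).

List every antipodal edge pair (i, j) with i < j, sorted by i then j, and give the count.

count = 2; pairs: (0,2), (1,3)

α = atan 0.3 = 16.70°;  2α = 33.40°
n_0 = (+0.7847, -0.6199)
n_1 = (+0.9981, +0.0615)
n_2 = (-0.8184, +0.5747)
n_3 = (-0.8315, -0.5556)
  (0,1): δ = 138.17°  ·
  (0,2): δ = 3.23°  ✓
  (0,3): δ = 72.06°  ·
  (1,2): δ = 38.60°  ·
  (1,3): δ = 30.22°  ✓
  (2,3): δ = 111.17°  ·
antipodal pairs: 2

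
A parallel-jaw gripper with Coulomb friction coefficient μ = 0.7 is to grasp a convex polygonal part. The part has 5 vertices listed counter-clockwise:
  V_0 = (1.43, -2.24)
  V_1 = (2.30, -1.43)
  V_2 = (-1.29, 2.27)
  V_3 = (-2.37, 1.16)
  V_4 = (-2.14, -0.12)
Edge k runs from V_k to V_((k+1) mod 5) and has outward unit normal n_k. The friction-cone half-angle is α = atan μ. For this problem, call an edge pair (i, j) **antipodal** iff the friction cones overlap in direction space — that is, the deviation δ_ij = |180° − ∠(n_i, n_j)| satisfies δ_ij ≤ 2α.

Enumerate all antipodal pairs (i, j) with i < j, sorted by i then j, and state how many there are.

count = 4; pairs: (0,2), (0,3), (1,3), (1,4)

α = atan 0.7 = 34.99°;  2α = 69.98°
n_0 = (+0.6814, -0.7319)
n_1 = (+0.7177, +0.6964)
n_2 = (-0.7167, +0.6974)
n_3 = (-0.9842, -0.1769)
n_4 = (-0.5106, -0.8598)
  (0,1): δ = 88.82°  ·
  (0,2): δ = 2.83°  ✓
  (0,3): δ = 57.23°  ✓
  (0,4): δ = 106.34°  ·
  (1,2): δ = 88.35°  ·
  (1,3): δ = 33.95°  ✓
  (1,4): δ = 15.16°  ✓
  (2,3): δ = 125.60°  ·
  (2,4): δ = 76.49°  ·
  (3,4): δ = 130.89°  ·
antipodal pairs: 4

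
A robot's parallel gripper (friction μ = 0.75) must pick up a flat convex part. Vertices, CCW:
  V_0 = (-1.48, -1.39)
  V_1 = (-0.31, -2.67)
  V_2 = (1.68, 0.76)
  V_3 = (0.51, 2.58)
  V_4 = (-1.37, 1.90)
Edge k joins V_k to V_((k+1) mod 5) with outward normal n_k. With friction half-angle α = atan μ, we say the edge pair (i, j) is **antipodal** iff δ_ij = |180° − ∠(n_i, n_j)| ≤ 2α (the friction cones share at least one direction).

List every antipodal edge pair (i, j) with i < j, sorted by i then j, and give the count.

α = atan 0.75 = 36.87°;  2α = 73.74°
n_0 = (-0.7381, -0.6747)
n_1 = (+0.8650, -0.5018)
n_2 = (+0.8412, +0.5408)
n_3 = (-0.3401, +0.9404)
n_4 = (-0.9994, +0.0334)
  (0,1): δ = 72.55°  ✓
  (0,2): δ = 9.69°  ✓
  (0,3): δ = 67.46°  ✓
  (0,4): δ = 135.66°  ·
  (1,2): δ = 117.14°  ·
  (1,3): δ = 39.99°  ✓
  (1,4): δ = 28.21°  ✓
  (2,3): δ = 102.85°  ·
  (2,4): δ = 34.65°  ✓
  (3,4): δ = 111.80°  ·
antipodal pairs: 6

count = 6; pairs: (0,1), (0,2), (0,3), (1,3), (1,4), (2,4)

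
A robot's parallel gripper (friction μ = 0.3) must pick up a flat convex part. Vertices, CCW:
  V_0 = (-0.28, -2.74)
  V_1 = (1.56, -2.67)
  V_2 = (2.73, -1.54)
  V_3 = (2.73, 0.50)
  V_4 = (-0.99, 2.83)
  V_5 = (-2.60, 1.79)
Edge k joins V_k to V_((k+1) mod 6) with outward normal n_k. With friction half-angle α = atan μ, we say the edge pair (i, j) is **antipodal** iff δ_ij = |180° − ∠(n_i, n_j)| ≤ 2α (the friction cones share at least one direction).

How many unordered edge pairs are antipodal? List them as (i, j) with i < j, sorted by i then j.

count = 4; pairs: (0,4), (1,4), (2,5), (3,5)

α = atan 0.3 = 16.70°;  2α = 33.40°
n_0 = (+0.0380, -0.9993)
n_1 = (+0.6947, -0.7193)
n_2 = (+1.0000, -0.0000)
n_3 = (+0.5308, +0.8475)
n_4 = (-0.5426, +0.8400)
n_5 = (-0.8901, -0.4558)
  (0,1): δ = 138.18°  ·
  (0,2): δ = 92.18°  ·
  (0,3): δ = 34.24°  ·
  (0,4): δ = 30.68°  ✓
  (0,5): δ = 114.94°  ·
  (1,2): δ = 134.00°  ·
  (1,3): δ = 76.06°  ·
  (1,4): δ = 11.14°  ✓
  (1,5): δ = 73.12°  ·
  (2,3): δ = 122.06°  ·
  (2,4): δ = 57.14°  ·
  (2,5): δ = 27.12°  ✓
  (3,4): δ = 115.08°  ·
  (3,5): δ = 30.82°  ✓
  (4,5): δ = 95.74°  ·
antipodal pairs: 4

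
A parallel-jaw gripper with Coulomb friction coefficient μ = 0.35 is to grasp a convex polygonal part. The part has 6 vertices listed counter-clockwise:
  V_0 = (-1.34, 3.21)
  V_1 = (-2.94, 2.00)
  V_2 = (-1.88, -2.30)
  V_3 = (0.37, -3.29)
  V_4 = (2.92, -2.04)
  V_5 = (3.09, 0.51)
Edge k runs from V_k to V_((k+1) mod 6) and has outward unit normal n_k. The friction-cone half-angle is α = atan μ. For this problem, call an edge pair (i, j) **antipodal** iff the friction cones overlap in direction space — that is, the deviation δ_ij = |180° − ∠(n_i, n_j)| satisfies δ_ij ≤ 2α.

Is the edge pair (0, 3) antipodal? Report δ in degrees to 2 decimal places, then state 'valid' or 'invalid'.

α = atan 0.35 = 19.29°;  2α = 38.58°
edge 0: e_0 = (-1.60, -1.21);  n_0 = (-0.6032, +0.7976)
edge 3: e_3 = (+2.55, +1.25);  n_3 = (+0.4402, -0.8979)
∠(n_0, n_3) = 169.02°
δ = |180° − 169.02°| = 10.98°
10.98° ≤ 2α = 38.58°  →  valid

δ = 10.98°, valid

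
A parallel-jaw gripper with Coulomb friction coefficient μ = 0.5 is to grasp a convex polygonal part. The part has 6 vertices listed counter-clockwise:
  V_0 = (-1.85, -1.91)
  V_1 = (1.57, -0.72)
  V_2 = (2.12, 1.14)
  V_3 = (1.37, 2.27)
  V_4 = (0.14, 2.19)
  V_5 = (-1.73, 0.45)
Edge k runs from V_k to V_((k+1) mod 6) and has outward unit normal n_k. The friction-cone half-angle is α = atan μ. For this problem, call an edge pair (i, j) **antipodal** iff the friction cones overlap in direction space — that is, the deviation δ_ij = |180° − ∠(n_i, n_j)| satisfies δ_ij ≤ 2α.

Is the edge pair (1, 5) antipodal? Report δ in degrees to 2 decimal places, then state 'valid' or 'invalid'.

α = atan 0.5 = 26.57°;  2α = 53.13°
edge 1: e_1 = (+0.55, +1.86);  n_1 = (+0.9590, -0.2836)
edge 5: e_5 = (-0.12, -2.36);  n_5 = (-0.9987, +0.0508)
∠(n_1, n_5) = 166.44°
δ = |180° − 166.44°| = 13.56°
13.56° ≤ 2α = 53.13°  →  valid

δ = 13.56°, valid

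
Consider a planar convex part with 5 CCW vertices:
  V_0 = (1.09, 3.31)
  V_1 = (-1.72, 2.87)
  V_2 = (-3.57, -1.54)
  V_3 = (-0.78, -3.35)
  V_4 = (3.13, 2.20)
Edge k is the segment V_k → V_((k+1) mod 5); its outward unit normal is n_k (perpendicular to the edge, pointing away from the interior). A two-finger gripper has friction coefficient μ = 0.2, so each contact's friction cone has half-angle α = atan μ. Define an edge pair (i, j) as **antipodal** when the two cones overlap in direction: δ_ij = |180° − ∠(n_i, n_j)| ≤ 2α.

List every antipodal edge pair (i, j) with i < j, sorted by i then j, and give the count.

α = atan 0.2 = 11.31°;  2α = 22.62°
n_0 = (-0.1547, +0.9880)
n_1 = (-0.9221, +0.3868)
n_2 = (-0.5442, -0.8389)
n_3 = (+0.8175, -0.5759)
n_4 = (+0.4779, +0.8784)
  (0,1): δ = 121.66°  ·
  (0,2): δ = 41.87°  ·
  (0,3): δ = 45.94°  ·
  (0,4): δ = 142.55°  ·
  (1,2): δ = 100.22°  ·
  (1,3): δ = 12.41°  ✓
  (1,4): δ = 84.21°  ·
  (2,3): δ = 92.19°  ·
  (2,4): δ = 4.42°  ✓
  (3,4): δ = 83.39°  ·
antipodal pairs: 2

count = 2; pairs: (1,3), (2,4)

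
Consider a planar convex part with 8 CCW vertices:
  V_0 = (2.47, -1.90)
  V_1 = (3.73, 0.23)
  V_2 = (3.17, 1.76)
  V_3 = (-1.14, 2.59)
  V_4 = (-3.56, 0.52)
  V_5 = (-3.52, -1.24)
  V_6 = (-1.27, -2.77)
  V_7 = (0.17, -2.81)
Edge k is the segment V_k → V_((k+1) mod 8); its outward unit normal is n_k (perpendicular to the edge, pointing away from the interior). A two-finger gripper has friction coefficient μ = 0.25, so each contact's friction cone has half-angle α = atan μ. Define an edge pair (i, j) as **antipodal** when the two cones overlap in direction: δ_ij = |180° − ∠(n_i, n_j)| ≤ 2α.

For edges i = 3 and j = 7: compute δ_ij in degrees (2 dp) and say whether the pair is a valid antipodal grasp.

α = atan 0.25 = 14.04°;  2α = 28.07°
edge 3: e_3 = (-2.42, -2.07);  n_3 = (-0.6500, +0.7599)
edge 7: e_7 = (+2.30, +0.91);  n_7 = (+0.3679, -0.9299)
∠(n_3, n_7) = 161.04°
δ = |180° − 161.04°| = 18.96°
18.96° ≤ 2α = 28.07°  →  valid

δ = 18.96°, valid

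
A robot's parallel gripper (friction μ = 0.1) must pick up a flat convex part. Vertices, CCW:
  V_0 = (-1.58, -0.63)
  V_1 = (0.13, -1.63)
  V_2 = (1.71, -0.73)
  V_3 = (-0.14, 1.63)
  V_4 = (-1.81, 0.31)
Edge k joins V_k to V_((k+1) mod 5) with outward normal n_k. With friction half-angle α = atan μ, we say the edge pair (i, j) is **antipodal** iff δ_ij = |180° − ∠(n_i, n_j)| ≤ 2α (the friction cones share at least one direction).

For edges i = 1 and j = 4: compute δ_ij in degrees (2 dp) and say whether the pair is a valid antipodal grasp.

α = atan 0.1 = 5.71°;  2α = 11.42°
edge 1: e_1 = (+1.58, +0.90);  n_1 = (+0.4950, -0.8689)
edge 4: e_4 = (+0.23, -0.94);  n_4 = (-0.9713, -0.2377)
∠(n_1, n_4) = 105.92°
δ = |180° − 105.92°| = 74.08°
74.08° > 2α = 11.42°  →  invalid

δ = 74.08°, invalid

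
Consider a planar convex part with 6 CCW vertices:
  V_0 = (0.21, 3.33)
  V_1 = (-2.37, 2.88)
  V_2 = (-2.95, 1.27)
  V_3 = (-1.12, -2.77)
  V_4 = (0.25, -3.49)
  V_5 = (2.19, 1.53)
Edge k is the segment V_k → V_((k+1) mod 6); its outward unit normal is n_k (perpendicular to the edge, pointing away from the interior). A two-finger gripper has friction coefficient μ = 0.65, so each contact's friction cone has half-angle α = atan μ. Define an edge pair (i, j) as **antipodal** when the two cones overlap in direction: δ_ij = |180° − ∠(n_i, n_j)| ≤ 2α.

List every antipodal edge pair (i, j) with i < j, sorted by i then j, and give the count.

α = atan 0.65 = 33.02°;  2α = 66.05°
n_0 = (-0.1718, +0.9851)
n_1 = (-0.9408, +0.3389)
n_2 = (-0.9109, -0.4126)
n_3 = (-0.4652, -0.8852)
n_4 = (+0.9328, -0.3605)
n_5 = (+0.6727, +0.7399)
  (0,1): δ = 119.71°  ·
  (0,2): δ = 75.52°  ·
  (0,3): δ = 37.62°  ✓
  (0,4): δ = 58.98°  ✓
  (0,5): δ = 127.83°  ·
  (1,2): δ = 135.82°  ·
  (1,3): δ = 97.91°  ·
  (1,4): δ = 1.32°  ✓
  (1,5): δ = 67.54°  ·
  (2,3): δ = 142.09°  ·
  (2,4): δ = 45.50°  ✓
  (2,5): δ = 23.36°  ✓
  (3,4): δ = 83.41°  ·
  (3,5): δ = 14.55°  ✓
  (4,5): δ = 111.14°  ·
antipodal pairs: 6

count = 6; pairs: (0,3), (0,4), (1,4), (2,4), (2,5), (3,5)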